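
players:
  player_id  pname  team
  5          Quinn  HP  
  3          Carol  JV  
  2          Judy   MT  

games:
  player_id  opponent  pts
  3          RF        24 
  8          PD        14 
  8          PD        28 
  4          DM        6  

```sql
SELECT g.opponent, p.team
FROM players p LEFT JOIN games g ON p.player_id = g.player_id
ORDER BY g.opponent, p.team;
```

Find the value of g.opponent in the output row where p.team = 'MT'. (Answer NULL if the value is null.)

LEFT JOIN keeps every row from `players`; unmatched rows get NULL for `games`'s columns.
Matching on p.player_id = g.player_id.
- p[0] player_id=5 → no match; kept with NULLs on the g side.
- p[1] player_id=3 → 1 match(es) in g → 1 row(s).
- p[2] player_id=2 → no match; kept with NULLs on the g side.

NULL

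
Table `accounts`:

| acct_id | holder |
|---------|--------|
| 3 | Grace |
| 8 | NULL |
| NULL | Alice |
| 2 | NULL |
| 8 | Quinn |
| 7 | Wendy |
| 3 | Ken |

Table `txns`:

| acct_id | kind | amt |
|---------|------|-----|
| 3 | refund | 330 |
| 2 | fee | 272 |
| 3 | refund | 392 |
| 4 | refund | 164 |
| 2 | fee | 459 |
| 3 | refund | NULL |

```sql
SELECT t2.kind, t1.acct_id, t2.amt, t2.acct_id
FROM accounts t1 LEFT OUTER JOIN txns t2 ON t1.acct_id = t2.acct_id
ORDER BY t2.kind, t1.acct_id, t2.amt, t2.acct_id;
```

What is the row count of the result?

12

LEFT JOIN keeps every row from `accounts`; unmatched rows get NULL for `txns`'s columns.
Matching on t1.acct_id = t2.acct_id. A NULL in a compared column never satisfies the condition.
Matched pairs: 8; unmatched t1 rows kept: 4.
Total: 8 matched + 4 padded = 12 rows.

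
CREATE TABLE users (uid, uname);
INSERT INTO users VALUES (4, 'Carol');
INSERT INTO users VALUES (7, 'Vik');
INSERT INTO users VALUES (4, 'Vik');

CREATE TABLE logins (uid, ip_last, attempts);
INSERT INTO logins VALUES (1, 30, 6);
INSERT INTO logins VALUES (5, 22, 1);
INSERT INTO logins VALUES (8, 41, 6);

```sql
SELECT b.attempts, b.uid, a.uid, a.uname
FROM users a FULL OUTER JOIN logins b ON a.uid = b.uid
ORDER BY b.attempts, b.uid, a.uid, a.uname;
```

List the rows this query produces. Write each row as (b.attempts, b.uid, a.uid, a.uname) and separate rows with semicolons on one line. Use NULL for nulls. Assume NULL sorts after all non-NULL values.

FULL OUTER JOIN keeps every row from both sides; unmatched rows get NULL for the other side's columns.
Matching on a.uid = b.uid.
- a row (uid=4): no match → kept, b columns NULL.
- a row (uid=7): no match → kept, b columns NULL.
- a row (uid=4): no match → kept, b columns NULL.
- 3 b row(s) had no a match → kept, a columns NULL.
After projecting and ordering:
b.attempts | b.uid | a.uid | a.uname
1 | 5 | NULL | NULL
6 | 1 | NULL | NULL
6 | 8 | NULL | NULL
NULL | NULL | 4 | Carol
NULL | NULL | 4 | Vik
NULL | NULL | 7 | Vik

(1, 5, NULL, NULL); (6, 1, NULL, NULL); (6, 8, NULL, NULL); (NULL, NULL, 4, Carol); (NULL, NULL, 4, Vik); (NULL, NULL, 7, Vik)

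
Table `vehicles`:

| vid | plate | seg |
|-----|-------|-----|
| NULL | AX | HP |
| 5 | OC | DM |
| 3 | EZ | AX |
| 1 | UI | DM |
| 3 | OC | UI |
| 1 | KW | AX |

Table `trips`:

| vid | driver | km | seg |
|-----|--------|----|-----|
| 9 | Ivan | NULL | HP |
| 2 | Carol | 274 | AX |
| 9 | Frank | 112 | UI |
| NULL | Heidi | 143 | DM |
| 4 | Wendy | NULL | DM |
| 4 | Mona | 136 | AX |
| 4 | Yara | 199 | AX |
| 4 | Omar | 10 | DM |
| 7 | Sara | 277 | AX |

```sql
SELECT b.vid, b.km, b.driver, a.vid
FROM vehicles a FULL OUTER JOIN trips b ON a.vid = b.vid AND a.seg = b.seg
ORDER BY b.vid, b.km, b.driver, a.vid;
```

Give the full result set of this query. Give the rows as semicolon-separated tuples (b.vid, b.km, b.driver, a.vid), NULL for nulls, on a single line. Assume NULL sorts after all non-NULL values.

FULL OUTER JOIN keeps every row from both sides; unmatched rows get NULL for the other side's columns.
Matching on a.vid = b.vid AND a.seg = b.seg. A NULL in a compared column never satisfies the condition.
Matched pairs: 0; unmatched a rows kept: 6; unmatched b rows kept: 9.

(2, 274, Carol, NULL); (4, 10, Omar, NULL); (4, 136, Mona, NULL); (4, 199, Yara, NULL); (4, NULL, Wendy, NULL); (7, 277, Sara, NULL); (9, 112, Frank, NULL); (9, NULL, Ivan, NULL); (NULL, 143, Heidi, NULL); (NULL, NULL, NULL, 1); (NULL, NULL, NULL, 1); (NULL, NULL, NULL, 3); (NULL, NULL, NULL, 3); (NULL, NULL, NULL, 5); (NULL, NULL, NULL, NULL)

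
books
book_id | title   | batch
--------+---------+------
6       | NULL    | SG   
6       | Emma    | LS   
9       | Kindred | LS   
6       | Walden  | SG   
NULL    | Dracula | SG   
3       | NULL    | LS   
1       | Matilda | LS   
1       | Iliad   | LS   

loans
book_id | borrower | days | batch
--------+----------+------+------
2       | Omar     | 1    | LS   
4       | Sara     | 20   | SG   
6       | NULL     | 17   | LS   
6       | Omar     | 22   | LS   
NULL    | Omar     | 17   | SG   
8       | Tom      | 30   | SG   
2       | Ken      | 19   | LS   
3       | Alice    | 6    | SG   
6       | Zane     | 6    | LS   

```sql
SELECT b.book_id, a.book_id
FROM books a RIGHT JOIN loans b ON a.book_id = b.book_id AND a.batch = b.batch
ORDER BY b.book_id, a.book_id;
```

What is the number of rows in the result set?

9

RIGHT JOIN keeps every row from `loans`; unmatched rows get NULL for `books`'s columns.
Matching on a.book_id = b.book_id AND a.batch = b.batch. A NULL in a compared column never satisfies the condition.
Matched pairs: 3; unmatched b rows kept: 6.
Total: 3 matched + 6 padded = 9 rows.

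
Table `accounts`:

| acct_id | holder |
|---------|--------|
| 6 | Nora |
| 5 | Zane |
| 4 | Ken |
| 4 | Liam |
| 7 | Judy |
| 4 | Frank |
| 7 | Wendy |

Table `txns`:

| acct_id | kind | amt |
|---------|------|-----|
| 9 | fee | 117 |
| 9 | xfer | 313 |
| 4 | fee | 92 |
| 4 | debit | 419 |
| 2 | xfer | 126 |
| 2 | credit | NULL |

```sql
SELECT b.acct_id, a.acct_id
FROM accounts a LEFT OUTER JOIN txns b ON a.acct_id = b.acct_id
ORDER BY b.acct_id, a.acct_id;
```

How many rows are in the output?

10

LEFT JOIN keeps every row from `accounts`; unmatched rows get NULL for `txns`'s columns.
Matching on a.acct_id = b.acct_id.
Matched pairs: 6; unmatched a rows kept: 4.
Total: 6 matched + 4 padded = 10 rows.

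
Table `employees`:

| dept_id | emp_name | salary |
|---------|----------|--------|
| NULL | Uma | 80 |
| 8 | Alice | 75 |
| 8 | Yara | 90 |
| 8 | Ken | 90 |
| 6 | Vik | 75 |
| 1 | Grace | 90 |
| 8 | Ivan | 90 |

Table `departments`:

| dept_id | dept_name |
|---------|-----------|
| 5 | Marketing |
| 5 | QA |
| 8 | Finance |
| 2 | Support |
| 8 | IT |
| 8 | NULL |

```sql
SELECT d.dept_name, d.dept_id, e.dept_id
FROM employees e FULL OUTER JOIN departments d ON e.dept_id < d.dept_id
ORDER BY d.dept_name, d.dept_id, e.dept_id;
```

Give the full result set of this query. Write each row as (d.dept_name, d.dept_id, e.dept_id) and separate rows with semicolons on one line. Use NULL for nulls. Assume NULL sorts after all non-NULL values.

(Finance, 8, 1); (Finance, 8, 6); (IT, 8, 1); (IT, 8, 6); (Marketing, 5, 1); (QA, 5, 1); (Support, 2, 1); (NULL, 8, 1); (NULL, 8, 6); (NULL, NULL, 8); (NULL, NULL, 8); (NULL, NULL, 8); (NULL, NULL, 8); (NULL, NULL, NULL)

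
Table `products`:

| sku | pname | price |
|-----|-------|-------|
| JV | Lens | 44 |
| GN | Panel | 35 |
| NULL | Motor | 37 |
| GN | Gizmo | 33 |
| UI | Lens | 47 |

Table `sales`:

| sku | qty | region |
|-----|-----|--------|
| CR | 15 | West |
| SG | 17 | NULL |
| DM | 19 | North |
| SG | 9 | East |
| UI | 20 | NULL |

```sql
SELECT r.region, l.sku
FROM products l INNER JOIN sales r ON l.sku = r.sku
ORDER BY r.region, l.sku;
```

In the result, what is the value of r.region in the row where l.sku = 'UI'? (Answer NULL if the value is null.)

NULL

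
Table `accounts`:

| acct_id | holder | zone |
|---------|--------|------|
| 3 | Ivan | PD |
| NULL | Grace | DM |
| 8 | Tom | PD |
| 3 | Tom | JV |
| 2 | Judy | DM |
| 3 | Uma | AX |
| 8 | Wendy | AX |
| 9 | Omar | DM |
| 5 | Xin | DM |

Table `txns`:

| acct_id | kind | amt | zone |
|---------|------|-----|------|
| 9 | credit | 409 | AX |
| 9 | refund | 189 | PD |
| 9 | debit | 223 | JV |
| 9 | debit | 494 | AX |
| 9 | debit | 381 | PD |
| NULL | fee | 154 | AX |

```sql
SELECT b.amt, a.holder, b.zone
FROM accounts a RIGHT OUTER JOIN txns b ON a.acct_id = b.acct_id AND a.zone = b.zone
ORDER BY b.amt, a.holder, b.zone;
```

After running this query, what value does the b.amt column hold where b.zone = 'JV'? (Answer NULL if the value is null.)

RIGHT JOIN keeps every row from `txns`; unmatched rows get NULL for `accounts`'s columns.
Matching on a.acct_id = b.acct_id AND a.zone = b.zone. A NULL in a compared column never satisfies the condition.
- a[0] acct_id=3, zone=PD → no match.
- a[1] acct_id=NULL, zone=DM → no match.
- a[2] acct_id=8, zone=PD → no match.
- a[3] acct_id=3, zone=JV → no match.
- a[4] acct_id=2, zone=DM → no match.
- a[5] acct_id=3, zone=AX → no match.
- a[6] acct_id=8, zone=AX → no match.
- a[7] acct_id=9, zone=DM → no match.
- a[8] acct_id=5, zone=DM → no match.
- 6 b row(s) had no a match → kept, a columns NULL.

223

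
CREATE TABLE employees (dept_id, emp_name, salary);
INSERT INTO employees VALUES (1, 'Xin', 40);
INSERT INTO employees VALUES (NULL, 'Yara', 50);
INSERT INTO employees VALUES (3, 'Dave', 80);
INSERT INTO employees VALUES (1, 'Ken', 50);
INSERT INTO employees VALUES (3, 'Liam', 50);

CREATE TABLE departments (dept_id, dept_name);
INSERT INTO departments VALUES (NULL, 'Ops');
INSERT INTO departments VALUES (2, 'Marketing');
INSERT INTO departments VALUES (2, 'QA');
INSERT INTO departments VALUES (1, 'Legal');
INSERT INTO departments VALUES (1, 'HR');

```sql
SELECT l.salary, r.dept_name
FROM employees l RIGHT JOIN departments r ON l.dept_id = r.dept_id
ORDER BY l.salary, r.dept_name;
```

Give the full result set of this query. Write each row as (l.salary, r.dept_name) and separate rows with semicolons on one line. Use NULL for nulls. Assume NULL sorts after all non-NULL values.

RIGHT JOIN keeps every row from `departments`; unmatched rows get NULL for `employees`'s columns.
Matching on l.dept_id = r.dept_id. A NULL in a compared column never satisfies the condition.
- l[0] dept_id=1 → 2 match(es) in r → 2 row(s).
- l[1] dept_id=NULL → no match.
- l[2] dept_id=3 → no match.
- l[3] dept_id=1 → 2 match(es) in r → 2 row(s).
- l[4] dept_id=3 → no match.
- 3 r row(s) had no l match → kept, l columns NULL.
After projecting and ordering:
l.salary | r.dept_name
40 | HR
40 | Legal
50 | HR
50 | Legal
NULL | Marketing
NULL | Ops
NULL | QA

(40, HR); (40, Legal); (50, HR); (50, Legal); (NULL, Marketing); (NULL, Ops); (NULL, QA)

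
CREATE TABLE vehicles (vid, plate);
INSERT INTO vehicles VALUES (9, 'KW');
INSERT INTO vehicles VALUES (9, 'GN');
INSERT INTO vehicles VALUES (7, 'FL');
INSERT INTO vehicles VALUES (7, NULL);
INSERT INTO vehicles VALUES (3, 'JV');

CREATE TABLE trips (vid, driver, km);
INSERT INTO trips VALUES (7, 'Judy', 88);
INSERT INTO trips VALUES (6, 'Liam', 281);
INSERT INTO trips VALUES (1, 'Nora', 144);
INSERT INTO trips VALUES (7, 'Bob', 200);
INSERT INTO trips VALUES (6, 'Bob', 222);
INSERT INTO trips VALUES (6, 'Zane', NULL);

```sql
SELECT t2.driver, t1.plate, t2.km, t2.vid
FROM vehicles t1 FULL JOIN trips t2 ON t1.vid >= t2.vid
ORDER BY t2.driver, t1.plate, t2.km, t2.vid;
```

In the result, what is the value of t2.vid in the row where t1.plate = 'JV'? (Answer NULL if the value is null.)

1

FULL OUTER JOIN keeps every row from both sides; unmatched rows get NULL for the other side's columns.
Matching on t1.vid >= t2.vid.
- t1 (vid=9) pairs with 6 row(s) of t2.
- t1 (vid=9) pairs with 6 row(s) of t2.
- t1 (vid=7) pairs with 6 row(s) of t2.
- t1 (vid=7) pairs with 6 row(s) of t2.
- t1 (vid=3) pairs with 1 row(s) of t2.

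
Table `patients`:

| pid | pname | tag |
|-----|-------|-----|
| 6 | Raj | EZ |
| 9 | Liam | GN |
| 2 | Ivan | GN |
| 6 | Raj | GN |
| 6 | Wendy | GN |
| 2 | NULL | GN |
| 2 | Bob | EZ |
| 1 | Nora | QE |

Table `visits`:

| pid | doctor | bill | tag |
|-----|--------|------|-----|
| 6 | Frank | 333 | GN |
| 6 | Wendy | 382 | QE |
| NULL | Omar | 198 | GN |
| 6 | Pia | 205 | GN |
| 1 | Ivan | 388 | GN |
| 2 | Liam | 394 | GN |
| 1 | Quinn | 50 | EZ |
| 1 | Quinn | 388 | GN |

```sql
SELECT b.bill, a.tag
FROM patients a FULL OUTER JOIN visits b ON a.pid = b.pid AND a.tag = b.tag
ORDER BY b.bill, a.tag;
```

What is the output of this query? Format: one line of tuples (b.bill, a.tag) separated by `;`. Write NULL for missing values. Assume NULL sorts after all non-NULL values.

(50, NULL); (198, NULL); (205, GN); (205, GN); (333, GN); (333, GN); (382, NULL); (388, NULL); (388, NULL); (394, GN); (394, GN); (NULL, EZ); (NULL, EZ); (NULL, GN); (NULL, QE)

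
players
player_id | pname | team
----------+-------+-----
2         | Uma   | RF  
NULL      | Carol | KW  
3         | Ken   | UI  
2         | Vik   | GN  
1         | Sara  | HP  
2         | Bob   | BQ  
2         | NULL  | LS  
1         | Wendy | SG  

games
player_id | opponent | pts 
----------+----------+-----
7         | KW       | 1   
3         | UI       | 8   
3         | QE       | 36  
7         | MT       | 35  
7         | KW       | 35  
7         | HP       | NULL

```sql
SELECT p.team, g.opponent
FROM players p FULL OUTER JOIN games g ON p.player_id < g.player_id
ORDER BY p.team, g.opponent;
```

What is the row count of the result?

FULL OUTER JOIN keeps every row from both sides; unmatched rows get NULL for the other side's columns.
Matching on p.player_id < g.player_id. A NULL in a compared column never satisfies the condition.
Matched pairs: 40; unmatched p rows kept: 1; unmatched g rows kept: 0.
Total: 40 matched + 1 padded = 41 rows.

41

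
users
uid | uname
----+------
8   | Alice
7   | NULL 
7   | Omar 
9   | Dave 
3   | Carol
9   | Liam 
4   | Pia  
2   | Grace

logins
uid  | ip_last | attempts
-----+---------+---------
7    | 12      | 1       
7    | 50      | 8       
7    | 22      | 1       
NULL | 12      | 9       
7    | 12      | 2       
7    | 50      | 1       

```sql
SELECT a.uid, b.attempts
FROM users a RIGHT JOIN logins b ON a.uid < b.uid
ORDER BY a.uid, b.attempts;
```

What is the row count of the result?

16

RIGHT JOIN keeps every row from `logins`; unmatched rows get NULL for `users`'s columns.
Matching on a.uid < b.uid. A NULL in a compared column never satisfies the condition.
- a row (uid=8): no match.
- a row (uid=7): no match.
- a row (uid=7): no match.
- a row (uid=9): no match.
- a row (uid=3): matches 5 b row(s) → 5 output row(s).
- a row (uid=9): no match.
- a row (uid=4): matches 5 b row(s) → 5 output row(s).
- a row (uid=2): matches 5 b row(s) → 5 output row(s).
- 1 b row(s) had no a match → kept, a columns NULL.
Total: 15 matched + 1 padded = 16 rows.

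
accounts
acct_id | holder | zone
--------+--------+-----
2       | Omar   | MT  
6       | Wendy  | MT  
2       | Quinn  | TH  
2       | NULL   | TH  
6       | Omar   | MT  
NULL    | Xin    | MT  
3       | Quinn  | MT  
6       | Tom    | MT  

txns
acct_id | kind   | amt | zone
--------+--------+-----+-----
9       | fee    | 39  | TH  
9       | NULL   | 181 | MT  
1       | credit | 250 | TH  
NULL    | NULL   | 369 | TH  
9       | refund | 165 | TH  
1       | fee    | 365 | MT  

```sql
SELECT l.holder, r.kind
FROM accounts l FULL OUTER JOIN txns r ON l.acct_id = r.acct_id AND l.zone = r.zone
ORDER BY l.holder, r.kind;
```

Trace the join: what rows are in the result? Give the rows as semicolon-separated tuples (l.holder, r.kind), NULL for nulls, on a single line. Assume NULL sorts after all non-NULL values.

(Omar, NULL); (Omar, NULL); (Quinn, NULL); (Quinn, NULL); (Tom, NULL); (Wendy, NULL); (Xin, NULL); (NULL, credit); (NULL, fee); (NULL, fee); (NULL, refund); (NULL, NULL); (NULL, NULL); (NULL, NULL)

FULL OUTER JOIN keeps every row from both sides; unmatched rows get NULL for the other side's columns.
Matching on l.acct_id = r.acct_id AND l.zone = r.zone. A NULL in a compared column never satisfies the condition.
- l row (acct_id=2, zone=MT): no match → kept, r columns NULL.
- l row (acct_id=6, zone=MT): no match → kept, r columns NULL.
- l row (acct_id=2, zone=TH): no match → kept, r columns NULL.
- l row (acct_id=2, zone=TH): no match → kept, r columns NULL.
- l row (acct_id=6, zone=MT): no match → kept, r columns NULL.
- l row (acct_id=NULL, zone=MT): no match → kept, r columns NULL.
- l row (acct_id=3, zone=MT): no match → kept, r columns NULL.
- l row (acct_id=6, zone=MT): no match → kept, r columns NULL.
- 6 r row(s) had no l match → kept, l columns NULL.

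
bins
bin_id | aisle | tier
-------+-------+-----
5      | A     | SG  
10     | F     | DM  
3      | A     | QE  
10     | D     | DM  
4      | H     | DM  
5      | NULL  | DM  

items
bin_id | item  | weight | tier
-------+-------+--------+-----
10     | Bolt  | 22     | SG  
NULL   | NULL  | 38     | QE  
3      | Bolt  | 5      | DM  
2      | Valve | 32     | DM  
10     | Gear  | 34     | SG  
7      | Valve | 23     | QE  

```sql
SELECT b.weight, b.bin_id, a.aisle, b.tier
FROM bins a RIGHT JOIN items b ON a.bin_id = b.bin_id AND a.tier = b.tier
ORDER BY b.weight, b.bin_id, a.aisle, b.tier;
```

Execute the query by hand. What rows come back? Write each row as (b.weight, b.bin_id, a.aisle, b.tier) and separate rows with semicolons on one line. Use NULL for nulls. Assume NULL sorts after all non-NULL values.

(5, 3, NULL, DM); (22, 10, NULL, SG); (23, 7, NULL, QE); (32, 2, NULL, DM); (34, 10, NULL, SG); (38, NULL, NULL, QE)

RIGHT JOIN keeps every row from `items`; unmatched rows get NULL for `bins`'s columns.
Matching on a.bin_id = b.bin_id AND a.tier = b.tier. A NULL in a compared column never satisfies the condition.
- a[0] bin_id=5, tier=SG → no match.
- a[1] bin_id=10, tier=DM → no match.
- a[2] bin_id=3, tier=QE → no match.
- a[3] bin_id=10, tier=DM → no match.
- a[4] bin_id=4, tier=DM → no match.
- a[5] bin_id=5, tier=DM → no match.
- 6 b row(s) had no a match → kept, a columns NULL.
After projecting and ordering:
b.weight | b.bin_id | a.aisle | b.tier
5 | 3 | NULL | DM
22 | 10 | NULL | SG
23 | 7 | NULL | QE
32 | 2 | NULL | DM
34 | 10 | NULL | SG
38 | NULL | NULL | QE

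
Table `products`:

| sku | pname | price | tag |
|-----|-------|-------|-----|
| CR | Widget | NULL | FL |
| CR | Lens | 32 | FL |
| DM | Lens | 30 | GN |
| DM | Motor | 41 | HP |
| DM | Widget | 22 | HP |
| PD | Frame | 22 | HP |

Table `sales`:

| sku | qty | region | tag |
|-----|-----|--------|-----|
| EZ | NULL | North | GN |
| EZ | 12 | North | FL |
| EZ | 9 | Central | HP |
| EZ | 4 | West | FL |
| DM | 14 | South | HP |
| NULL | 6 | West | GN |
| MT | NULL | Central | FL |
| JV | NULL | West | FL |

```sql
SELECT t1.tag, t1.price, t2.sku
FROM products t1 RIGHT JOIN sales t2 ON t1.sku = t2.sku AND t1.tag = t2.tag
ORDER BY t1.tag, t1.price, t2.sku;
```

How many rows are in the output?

9

RIGHT JOIN keeps every row from `sales`; unmatched rows get NULL for `products`'s columns.
Matching on t1.sku = t2.sku AND t1.tag = t2.tag. A NULL in a compared column never satisfies the condition.
Matched pairs: 2; unmatched t2 rows kept: 7.
Total: 2 matched + 7 padded = 9 rows.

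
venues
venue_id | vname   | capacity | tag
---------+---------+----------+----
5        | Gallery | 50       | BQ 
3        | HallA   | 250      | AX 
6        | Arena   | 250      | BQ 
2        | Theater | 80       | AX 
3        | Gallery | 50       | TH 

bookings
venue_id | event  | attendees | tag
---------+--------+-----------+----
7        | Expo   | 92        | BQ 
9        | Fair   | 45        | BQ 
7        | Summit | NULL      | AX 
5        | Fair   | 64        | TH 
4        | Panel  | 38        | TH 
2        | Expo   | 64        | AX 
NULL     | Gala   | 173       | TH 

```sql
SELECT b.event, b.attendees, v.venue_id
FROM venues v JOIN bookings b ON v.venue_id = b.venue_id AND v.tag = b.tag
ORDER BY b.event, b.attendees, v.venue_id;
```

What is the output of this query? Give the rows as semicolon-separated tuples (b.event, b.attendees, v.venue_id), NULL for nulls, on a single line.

(Expo, 64, 2)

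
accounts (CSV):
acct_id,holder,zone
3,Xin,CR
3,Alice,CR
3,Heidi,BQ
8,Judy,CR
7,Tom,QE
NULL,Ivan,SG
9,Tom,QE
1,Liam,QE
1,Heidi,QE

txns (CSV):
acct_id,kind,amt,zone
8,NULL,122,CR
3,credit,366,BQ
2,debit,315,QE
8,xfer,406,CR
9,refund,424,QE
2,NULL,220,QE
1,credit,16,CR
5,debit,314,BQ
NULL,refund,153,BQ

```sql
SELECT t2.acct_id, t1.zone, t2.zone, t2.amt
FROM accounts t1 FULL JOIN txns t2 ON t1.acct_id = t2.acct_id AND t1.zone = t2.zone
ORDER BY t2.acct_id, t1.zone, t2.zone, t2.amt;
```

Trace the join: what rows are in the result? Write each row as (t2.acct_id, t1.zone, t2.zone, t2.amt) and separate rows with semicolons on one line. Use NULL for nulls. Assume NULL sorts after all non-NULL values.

FULL OUTER JOIN keeps every row from both sides; unmatched rows get NULL for the other side's columns.
Matching on t1.acct_id = t2.acct_id AND t1.zone = t2.zone. A NULL in a compared column never satisfies the condition.
- t1 row (acct_id=3, zone=CR): no match → kept, t2 columns NULL.
- t1 row (acct_id=3, zone=CR): no match → kept, t2 columns NULL.
- t1 row (acct_id=3, zone=BQ): matches 1 t2 row(s) → 1 output row(s).
- t1 row (acct_id=8, zone=CR): matches 2 t2 row(s) → 2 output row(s).
- t1 row (acct_id=7, zone=QE): no match → kept, t2 columns NULL.
- t1 row (acct_id=NULL, zone=SG): no match → kept, t2 columns NULL.
- t1 row (acct_id=9, zone=QE): matches 1 t2 row(s) → 1 output row(s).
- t1 row (acct_id=1, zone=QE): no match → kept, t2 columns NULL.
- t1 row (acct_id=1, zone=QE): no match → kept, t2 columns NULL.
- plus 5 unmatched t2 row(s), each kept with NULL t1 columns.

(1, NULL, CR, 16); (2, NULL, QE, 220); (2, NULL, QE, 315); (3, BQ, BQ, 366); (5, NULL, BQ, 314); (8, CR, CR, 122); (8, CR, CR, 406); (9, QE, QE, 424); (NULL, CR, NULL, NULL); (NULL, CR, NULL, NULL); (NULL, QE, NULL, NULL); (NULL, QE, NULL, NULL); (NULL, QE, NULL, NULL); (NULL, SG, NULL, NULL); (NULL, NULL, BQ, 153)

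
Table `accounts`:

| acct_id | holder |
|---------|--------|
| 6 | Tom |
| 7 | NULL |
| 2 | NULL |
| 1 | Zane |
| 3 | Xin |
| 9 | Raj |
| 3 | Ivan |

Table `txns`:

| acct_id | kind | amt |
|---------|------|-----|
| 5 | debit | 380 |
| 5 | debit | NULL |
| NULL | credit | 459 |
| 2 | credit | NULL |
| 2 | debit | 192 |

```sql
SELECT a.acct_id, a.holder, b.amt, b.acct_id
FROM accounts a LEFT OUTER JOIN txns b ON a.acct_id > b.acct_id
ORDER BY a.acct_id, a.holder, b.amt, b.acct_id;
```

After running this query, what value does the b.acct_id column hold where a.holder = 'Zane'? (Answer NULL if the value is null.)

LEFT JOIN keeps every row from `accounts`; unmatched rows get NULL for `txns`'s columns.
Matching on a.acct_id > b.acct_id. A NULL in a compared column never satisfies the condition.
- a (acct_id=6) pairs with 4 row(s) of b.
- a (acct_id=7) pairs with 4 row(s) of b.
- a (acct_id=2) has no partner → padded with NULL.
- a (acct_id=1) has no partner → padded with NULL.
- a (acct_id=3) pairs with 2 row(s) of b.
- a (acct_id=9) pairs with 4 row(s) of b.
- a (acct_id=3) pairs with 2 row(s) of b.

NULL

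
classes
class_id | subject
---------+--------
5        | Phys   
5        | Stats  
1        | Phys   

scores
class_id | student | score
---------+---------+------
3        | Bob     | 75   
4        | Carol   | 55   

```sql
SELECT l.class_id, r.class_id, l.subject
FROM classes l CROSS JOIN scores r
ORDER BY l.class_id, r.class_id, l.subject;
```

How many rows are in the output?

6

CROSS JOIN pairs every row of `classes` with every row of `scores`: 3 × 2 = 6 rows.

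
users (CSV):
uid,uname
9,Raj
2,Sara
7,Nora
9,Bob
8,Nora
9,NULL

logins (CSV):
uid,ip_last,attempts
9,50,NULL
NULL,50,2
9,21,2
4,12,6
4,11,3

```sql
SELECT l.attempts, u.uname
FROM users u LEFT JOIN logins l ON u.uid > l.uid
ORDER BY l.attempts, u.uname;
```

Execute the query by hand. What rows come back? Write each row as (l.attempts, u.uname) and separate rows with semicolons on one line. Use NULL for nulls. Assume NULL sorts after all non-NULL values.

LEFT JOIN keeps every row from `users`; unmatched rows get NULL for `logins`'s columns.
Matching on u.uid > l.uid. A NULL in a compared column never satisfies the condition.
Matched pairs: 10; unmatched u rows kept: 1.

(3, Bob); (3, Nora); (3, Nora); (3, Raj); (3, NULL); (6, Bob); (6, Nora); (6, Nora); (6, Raj); (6, NULL); (NULL, Sara)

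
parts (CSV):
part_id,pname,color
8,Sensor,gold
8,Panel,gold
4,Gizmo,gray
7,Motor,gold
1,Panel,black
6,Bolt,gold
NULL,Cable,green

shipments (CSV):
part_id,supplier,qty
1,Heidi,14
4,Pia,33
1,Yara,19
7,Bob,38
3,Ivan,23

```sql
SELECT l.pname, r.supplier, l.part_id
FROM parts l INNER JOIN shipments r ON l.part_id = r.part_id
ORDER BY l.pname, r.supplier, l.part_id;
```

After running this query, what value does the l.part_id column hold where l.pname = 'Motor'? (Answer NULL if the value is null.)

INNER JOIN keeps only pairs where the ON condition holds.
Matching on l.part_id = r.part_id. A NULL in a compared column never satisfies the condition.
- l[0] part_id=8 → no match; dropped.
- l[1] part_id=8 → no match; dropped.
- l[2] part_id=4 → 1 match(es) in r → 1 row(s).
- l[3] part_id=7 → 1 match(es) in r → 1 row(s).
- l[4] part_id=1 → 2 match(es) in r → 2 row(s).
- l[5] part_id=6 → no match; dropped.
- l[6] part_id=NULL → no match; dropped.

7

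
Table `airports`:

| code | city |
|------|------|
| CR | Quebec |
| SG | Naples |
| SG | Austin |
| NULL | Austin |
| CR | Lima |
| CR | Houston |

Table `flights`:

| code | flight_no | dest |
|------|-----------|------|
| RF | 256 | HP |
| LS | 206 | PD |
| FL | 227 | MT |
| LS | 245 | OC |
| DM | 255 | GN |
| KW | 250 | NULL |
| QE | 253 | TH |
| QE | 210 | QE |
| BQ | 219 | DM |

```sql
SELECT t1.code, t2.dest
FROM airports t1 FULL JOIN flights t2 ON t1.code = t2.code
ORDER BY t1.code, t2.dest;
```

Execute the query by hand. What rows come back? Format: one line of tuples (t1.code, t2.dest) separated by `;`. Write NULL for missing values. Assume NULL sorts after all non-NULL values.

FULL OUTER JOIN keeps every row from both sides; unmatched rows get NULL for the other side's columns.
Matching on t1.code = t2.code. A NULL in a compared column never satisfies the condition.
- code=CR: no t2 row matches, row kept with t2 columns NULL.
- code=SG: no t2 row matches, row kept with t2 columns NULL.
- code=SG: no t2 row matches, row kept with t2 columns NULL.
- code=NULL: no t2 row matches, row kept with t2 columns NULL.
- code=CR: no t2 row matches, row kept with t2 columns NULL.
- code=CR: no t2 row matches, row kept with t2 columns NULL.
- plus 9 unmatched t2 row(s), each kept with NULL t1 columns.

(CR, NULL); (CR, NULL); (CR, NULL); (SG, NULL); (SG, NULL); (NULL, DM); (NULL, GN); (NULL, HP); (NULL, MT); (NULL, OC); (NULL, PD); (NULL, QE); (NULL, TH); (NULL, NULL); (NULL, NULL)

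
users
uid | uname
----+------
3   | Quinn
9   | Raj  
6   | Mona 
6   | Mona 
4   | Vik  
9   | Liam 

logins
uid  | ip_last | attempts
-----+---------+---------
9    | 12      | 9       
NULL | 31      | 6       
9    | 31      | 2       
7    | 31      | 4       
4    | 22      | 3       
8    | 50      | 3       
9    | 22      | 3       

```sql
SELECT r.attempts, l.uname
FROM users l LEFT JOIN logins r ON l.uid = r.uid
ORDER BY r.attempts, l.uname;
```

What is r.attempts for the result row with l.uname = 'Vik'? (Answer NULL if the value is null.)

3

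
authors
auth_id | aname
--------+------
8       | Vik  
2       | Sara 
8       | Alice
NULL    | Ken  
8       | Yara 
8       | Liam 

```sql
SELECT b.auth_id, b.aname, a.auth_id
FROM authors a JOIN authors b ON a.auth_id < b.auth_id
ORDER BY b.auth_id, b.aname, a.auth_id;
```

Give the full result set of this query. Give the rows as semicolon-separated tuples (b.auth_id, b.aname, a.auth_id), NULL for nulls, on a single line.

(8, Alice, 2); (8, Liam, 2); (8, Vik, 2); (8, Yara, 2)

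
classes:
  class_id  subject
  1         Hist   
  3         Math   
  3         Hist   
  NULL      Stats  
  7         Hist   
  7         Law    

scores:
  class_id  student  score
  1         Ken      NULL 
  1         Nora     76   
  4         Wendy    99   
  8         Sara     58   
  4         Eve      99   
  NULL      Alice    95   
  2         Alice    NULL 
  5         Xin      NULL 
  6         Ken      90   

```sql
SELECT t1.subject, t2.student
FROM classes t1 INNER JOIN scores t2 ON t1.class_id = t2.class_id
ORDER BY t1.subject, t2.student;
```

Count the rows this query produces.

2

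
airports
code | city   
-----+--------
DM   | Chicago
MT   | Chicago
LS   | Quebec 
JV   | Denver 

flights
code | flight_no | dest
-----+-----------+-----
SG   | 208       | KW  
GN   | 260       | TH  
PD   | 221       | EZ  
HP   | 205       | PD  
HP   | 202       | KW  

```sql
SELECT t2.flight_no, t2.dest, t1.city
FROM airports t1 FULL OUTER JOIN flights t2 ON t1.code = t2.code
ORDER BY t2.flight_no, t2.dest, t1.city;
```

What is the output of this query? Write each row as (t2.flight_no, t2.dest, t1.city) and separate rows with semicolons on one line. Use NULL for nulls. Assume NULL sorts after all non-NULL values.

(202, KW, NULL); (205, PD, NULL); (208, KW, NULL); (221, EZ, NULL); (260, TH, NULL); (NULL, NULL, Chicago); (NULL, NULL, Chicago); (NULL, NULL, Denver); (NULL, NULL, Quebec)

FULL OUTER JOIN keeps every row from both sides; unmatched rows get NULL for the other side's columns.
Matching on t1.code = t2.code.
- code=DM: no t2 row matches, row kept with t2 columns NULL.
- code=MT: no t2 row matches, row kept with t2 columns NULL.
- code=LS: no t2 row matches, row kept with t2 columns NULL.
- code=JV: no t2 row matches, row kept with t2 columns NULL.
- plus 5 unmatched t2 row(s), each kept with NULL t1 columns.
After projecting and ordering:
t2.flight_no | t2.dest | t1.city
202 | KW | NULL
205 | PD | NULL
208 | KW | NULL
221 | EZ | NULL
260 | TH | NULL
NULL | NULL | Chicago
NULL | NULL | Chicago
NULL | NULL | Denver
NULL | NULL | Quebec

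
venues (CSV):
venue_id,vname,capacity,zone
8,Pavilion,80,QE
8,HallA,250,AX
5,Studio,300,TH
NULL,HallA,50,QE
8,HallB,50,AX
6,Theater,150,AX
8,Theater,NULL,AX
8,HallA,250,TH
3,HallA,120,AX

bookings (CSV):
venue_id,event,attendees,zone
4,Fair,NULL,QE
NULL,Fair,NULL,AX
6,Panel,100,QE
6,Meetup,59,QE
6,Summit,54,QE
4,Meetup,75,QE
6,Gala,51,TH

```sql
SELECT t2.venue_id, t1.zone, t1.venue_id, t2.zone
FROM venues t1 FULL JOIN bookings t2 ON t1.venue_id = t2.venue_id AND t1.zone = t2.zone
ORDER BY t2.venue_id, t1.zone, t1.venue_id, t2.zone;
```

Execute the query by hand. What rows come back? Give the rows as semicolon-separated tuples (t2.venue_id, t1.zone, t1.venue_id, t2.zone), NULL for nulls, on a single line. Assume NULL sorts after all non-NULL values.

(4, NULL, NULL, QE); (4, NULL, NULL, QE); (6, NULL, NULL, QE); (6, NULL, NULL, QE); (6, NULL, NULL, QE); (6, NULL, NULL, TH); (NULL, AX, 3, NULL); (NULL, AX, 6, NULL); (NULL, AX, 8, NULL); (NULL, AX, 8, NULL); (NULL, AX, 8, NULL); (NULL, QE, 8, NULL); (NULL, QE, NULL, NULL); (NULL, TH, 5, NULL); (NULL, TH, 8, NULL); (NULL, NULL, NULL, AX)

FULL OUTER JOIN keeps every row from both sides; unmatched rows get NULL for the other side's columns.
Matching on t1.venue_id = t2.venue_id AND t1.zone = t2.zone. A NULL in a compared column never satisfies the condition.
- venue_id=8, zone=QE: no t2 row matches, row kept with t2 columns NULL.
- venue_id=8, zone=AX: no t2 row matches, row kept with t2 columns NULL.
- venue_id=5, zone=TH: no t2 row matches, row kept with t2 columns NULL.
- venue_id=NULL, zone=QE: no t2 row matches, row kept with t2 columns NULL.
- venue_id=8, zone=AX: no t2 row matches, row kept with t2 columns NULL.
- venue_id=6, zone=AX: no t2 row matches, row kept with t2 columns NULL.
- venue_id=8, zone=AX: no t2 row matches, row kept with t2 columns NULL.
- venue_id=8, zone=TH: no t2 row matches, row kept with t2 columns NULL.
- venue_id=3, zone=AX: no t2 row matches, row kept with t2 columns NULL.
- 7 t2 row(s) had no t1 match → kept, t1 columns NULL.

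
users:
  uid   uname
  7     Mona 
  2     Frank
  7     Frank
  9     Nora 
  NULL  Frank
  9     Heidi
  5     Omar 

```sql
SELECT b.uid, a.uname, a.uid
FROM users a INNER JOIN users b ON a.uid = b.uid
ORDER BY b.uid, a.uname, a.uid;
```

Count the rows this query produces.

INNER JOIN keeps only pairs where the ON condition holds.
Matching on a.uid = b.uid. A NULL in a compared column never satisfies the condition.
- a (uid=7) pairs with 2 row(s) of b.
- a (uid=2) pairs with 1 row(s) of b.
- a (uid=7) pairs with 2 row(s) of b.
- a (uid=9) pairs with 2 row(s) of b.
- a (uid=NULL) has no partner → excluded.
- a (uid=9) pairs with 2 row(s) of b.
- a (uid=5) pairs with 1 row(s) of b.
Total: 10 rows.

10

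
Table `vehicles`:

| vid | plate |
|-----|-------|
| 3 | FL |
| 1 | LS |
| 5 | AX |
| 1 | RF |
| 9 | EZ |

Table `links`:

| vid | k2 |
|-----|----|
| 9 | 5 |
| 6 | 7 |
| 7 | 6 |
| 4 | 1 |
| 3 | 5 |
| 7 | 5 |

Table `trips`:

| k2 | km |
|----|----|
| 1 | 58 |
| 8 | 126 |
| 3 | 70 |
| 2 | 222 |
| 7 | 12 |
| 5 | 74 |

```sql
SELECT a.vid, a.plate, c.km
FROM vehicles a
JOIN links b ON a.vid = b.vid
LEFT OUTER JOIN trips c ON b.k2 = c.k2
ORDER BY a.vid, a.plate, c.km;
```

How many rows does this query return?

Evaluate left to right. First `vehicles a INNER JOIN links b` on vid: 2 row(s).
Then LEFT JOIN `trips c` on k2: each of those 2 rows is kept; rows whose b.k2 has no match in c get NULL for c's columns.
Result: 2 row(s).

2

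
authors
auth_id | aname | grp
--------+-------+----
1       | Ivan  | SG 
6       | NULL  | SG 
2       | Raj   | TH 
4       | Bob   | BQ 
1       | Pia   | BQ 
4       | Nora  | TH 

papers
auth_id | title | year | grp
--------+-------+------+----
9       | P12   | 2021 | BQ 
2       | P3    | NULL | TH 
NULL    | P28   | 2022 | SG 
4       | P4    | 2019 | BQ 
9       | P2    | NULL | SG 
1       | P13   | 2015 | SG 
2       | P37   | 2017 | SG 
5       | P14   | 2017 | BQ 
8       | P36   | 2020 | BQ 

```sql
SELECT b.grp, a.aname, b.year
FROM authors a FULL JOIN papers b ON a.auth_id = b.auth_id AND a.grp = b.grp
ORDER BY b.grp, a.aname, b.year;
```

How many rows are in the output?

FULL OUTER JOIN keeps every row from both sides; unmatched rows get NULL for the other side's columns.
Matching on a.auth_id = b.auth_id AND a.grp = b.grp. A NULL in a compared column never satisfies the condition.
- a[0] auth_id=1, grp=SG → 1 match(es) in b → 1 row(s).
- a[1] auth_id=6, grp=SG → no match; kept with NULLs on the b side.
- a[2] auth_id=2, grp=TH → 1 match(es) in b → 1 row(s).
- a[3] auth_id=4, grp=BQ → 1 match(es) in b → 1 row(s).
- a[4] auth_id=1, grp=BQ → no match; kept with NULLs on the b side.
- a[5] auth_id=4, grp=TH → no match; kept with NULLs on the b side.
- 6 row(s) from b found no a partner → padded with NULL.
Total: 3 matched + 9 padded = 12 rows.

12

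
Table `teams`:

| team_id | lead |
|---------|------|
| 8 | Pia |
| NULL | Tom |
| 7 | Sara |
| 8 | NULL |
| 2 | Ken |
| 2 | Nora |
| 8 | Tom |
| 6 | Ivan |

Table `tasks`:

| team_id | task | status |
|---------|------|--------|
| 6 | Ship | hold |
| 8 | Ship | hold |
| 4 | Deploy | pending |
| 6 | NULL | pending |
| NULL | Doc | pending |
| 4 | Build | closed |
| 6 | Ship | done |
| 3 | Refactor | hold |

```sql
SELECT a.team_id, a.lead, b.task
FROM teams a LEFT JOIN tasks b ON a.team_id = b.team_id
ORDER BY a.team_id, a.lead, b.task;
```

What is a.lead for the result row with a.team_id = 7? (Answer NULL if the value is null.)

LEFT JOIN keeps every row from `teams`; unmatched rows get NULL for `tasks`'s columns.
Matching on a.team_id = b.team_id. A NULL in a compared column never satisfies the condition.
Matched pairs: 6; unmatched a rows kept: 4.

Sara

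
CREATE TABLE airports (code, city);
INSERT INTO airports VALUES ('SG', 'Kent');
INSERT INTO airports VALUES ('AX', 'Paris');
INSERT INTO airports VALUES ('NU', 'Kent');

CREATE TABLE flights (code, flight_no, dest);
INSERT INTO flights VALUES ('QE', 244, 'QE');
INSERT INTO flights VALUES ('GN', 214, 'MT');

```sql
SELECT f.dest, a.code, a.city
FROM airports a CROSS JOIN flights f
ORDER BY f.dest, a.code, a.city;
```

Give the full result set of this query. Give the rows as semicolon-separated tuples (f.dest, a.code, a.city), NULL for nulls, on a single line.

(MT, AX, Paris); (MT, NU, Kent); (MT, SG, Kent); (QE, AX, Paris); (QE, NU, Kent); (QE, SG, Kent)

CROSS JOIN pairs every row of `airports` with every row of `flights`: 3 × 2 = 6 rows.
After projecting and ordering:
f.dest | a.code | a.city
MT | AX | Paris
MT | NU | Kent
MT | SG | Kent
QE | AX | Paris
QE | NU | Kent
QE | SG | Kent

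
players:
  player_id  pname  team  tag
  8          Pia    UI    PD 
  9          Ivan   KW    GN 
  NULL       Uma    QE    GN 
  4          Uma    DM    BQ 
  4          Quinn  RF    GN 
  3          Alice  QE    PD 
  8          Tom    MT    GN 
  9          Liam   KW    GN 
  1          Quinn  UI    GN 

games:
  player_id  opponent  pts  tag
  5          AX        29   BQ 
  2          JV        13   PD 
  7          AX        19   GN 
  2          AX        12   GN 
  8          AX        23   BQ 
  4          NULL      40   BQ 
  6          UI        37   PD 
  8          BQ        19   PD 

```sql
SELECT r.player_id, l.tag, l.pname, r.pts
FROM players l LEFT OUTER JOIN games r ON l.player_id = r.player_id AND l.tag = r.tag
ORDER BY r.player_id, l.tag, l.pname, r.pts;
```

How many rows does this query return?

9

LEFT JOIN keeps every row from `players`; unmatched rows get NULL for `games`'s columns.
Matching on l.player_id = r.player_id AND l.tag = r.tag. A NULL in a compared column never satisfies the condition.
Matched pairs: 2; unmatched l rows kept: 7.
Total: 2 matched + 7 padded = 9 rows.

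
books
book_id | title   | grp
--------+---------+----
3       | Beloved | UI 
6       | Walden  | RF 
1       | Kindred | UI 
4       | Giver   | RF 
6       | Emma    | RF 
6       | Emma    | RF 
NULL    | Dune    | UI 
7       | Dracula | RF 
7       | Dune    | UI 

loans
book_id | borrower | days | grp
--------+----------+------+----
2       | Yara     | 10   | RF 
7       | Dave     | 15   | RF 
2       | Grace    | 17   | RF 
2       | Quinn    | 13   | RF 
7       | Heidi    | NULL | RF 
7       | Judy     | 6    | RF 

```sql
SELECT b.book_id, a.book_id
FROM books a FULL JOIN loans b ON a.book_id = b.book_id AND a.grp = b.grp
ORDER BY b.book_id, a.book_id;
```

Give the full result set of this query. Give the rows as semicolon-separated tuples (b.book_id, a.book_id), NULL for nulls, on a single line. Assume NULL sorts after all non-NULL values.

FULL OUTER JOIN keeps every row from both sides; unmatched rows get NULL for the other side's columns.
Matching on a.book_id = b.book_id AND a.grp = b.grp. A NULL in a compared column never satisfies the condition.
- a[0] book_id=3, grp=UI → no match; kept with NULLs on the b side.
- a[1] book_id=6, grp=RF → no match; kept with NULLs on the b side.
- a[2] book_id=1, grp=UI → no match; kept with NULLs on the b side.
- a[3] book_id=4, grp=RF → no match; kept with NULLs on the b side.
- a[4] book_id=6, grp=RF → no match; kept with NULLs on the b side.
- a[5] book_id=6, grp=RF → no match; kept with NULLs on the b side.
- a[6] book_id=NULL, grp=UI → no match; kept with NULLs on the b side.
- a[7] book_id=7, grp=RF → 3 match(es) in b → 3 row(s).
- a[8] book_id=7, grp=UI → no match; kept with NULLs on the b side.
- plus 3 unmatched b row(s), each kept with NULL a columns.

(2, NULL); (2, NULL); (2, NULL); (7, 7); (7, 7); (7, 7); (NULL, 1); (NULL, 3); (NULL, 4); (NULL, 6); (NULL, 6); (NULL, 6); (NULL, 7); (NULL, NULL)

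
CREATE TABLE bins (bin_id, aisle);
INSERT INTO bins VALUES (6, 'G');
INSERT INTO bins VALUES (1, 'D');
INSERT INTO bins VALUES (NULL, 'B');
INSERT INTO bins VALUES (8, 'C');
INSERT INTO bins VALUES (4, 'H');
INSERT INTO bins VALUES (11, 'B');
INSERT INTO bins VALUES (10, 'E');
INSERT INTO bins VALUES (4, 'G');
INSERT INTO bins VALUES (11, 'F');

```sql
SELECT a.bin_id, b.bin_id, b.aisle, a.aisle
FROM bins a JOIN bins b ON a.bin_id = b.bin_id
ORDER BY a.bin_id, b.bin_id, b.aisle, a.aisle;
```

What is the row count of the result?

12

INNER JOIN keeps only pairs where the ON condition holds.
Matching on a.bin_id = b.bin_id. A NULL in a compared column never satisfies the condition.
- bin_id=6: 1 matching b row(s), so 1 row(s) emitted.
- bin_id=1: 1 matching b row(s), so 1 row(s) emitted.
- bin_id=NULL: no matching b row, dropped.
- bin_id=8: 1 matching b row(s), so 1 row(s) emitted.
- bin_id=4: 2 matching b row(s), so 2 row(s) emitted.
- bin_id=11: 2 matching b row(s), so 2 row(s) emitted.
- bin_id=10: 1 matching b row(s), so 1 row(s) emitted.
- bin_id=4: 2 matching b row(s), so 2 row(s) emitted.
- bin_id=11: 2 matching b row(s), so 2 row(s) emitted.
Total: 12 rows.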